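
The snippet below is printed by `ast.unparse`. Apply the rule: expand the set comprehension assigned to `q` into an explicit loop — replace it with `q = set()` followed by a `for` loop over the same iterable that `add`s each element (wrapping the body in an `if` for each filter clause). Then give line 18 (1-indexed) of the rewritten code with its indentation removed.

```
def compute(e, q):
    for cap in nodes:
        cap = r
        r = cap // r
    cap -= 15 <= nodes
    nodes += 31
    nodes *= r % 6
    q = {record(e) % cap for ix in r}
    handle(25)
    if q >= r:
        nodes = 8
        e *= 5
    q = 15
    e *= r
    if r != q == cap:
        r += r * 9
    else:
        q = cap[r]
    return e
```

r += r * 9

Transformed code:
def compute(e, q):
    for cap in nodes:
        cap = r
        r = cap // r
    cap -= 15 <= nodes
    nodes += 31
    nodes *= r % 6
    q = set()
    for ix in r:
        q.add(record(e) % cap)
    handle(25)
    if q >= r:
        nodes = 8
        e *= 5
    q = 15
    e *= r
    if r != q == cap:
        r += r * 9
    else:
        q = cap[r]
    return e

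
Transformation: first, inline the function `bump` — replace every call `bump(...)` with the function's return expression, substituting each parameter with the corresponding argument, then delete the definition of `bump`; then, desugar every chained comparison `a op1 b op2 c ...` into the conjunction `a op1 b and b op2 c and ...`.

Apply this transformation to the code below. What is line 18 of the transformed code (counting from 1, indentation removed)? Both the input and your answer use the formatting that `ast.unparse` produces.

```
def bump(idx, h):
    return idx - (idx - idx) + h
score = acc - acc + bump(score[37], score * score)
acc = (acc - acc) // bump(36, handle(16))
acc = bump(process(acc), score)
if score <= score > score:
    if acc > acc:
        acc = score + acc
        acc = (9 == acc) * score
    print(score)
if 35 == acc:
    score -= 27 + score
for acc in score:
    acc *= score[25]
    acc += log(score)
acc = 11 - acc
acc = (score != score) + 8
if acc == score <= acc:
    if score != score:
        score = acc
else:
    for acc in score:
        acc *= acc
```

Transformed code:
score = acc - acc + (score[37] - (score[37] - score[37]) + score * score)
acc = (acc - acc) // (36 - (36 - 36) + handle(16))
acc = process(acc) - (process(acc) - process(acc)) + score
if score <= score and score > score:
    if acc > acc:
        acc = score + acc
        acc = (9 == acc) * score
    print(score)
if 35 == acc:
    score -= 27 + score
for acc in score:
    acc *= score[25]
    acc += log(score)
acc = 11 - acc
acc = (score != score) + 8
if acc == score and score <= acc:
    if score != score:
        score = acc
else:
    for acc in score:
        acc *= acc

score = acc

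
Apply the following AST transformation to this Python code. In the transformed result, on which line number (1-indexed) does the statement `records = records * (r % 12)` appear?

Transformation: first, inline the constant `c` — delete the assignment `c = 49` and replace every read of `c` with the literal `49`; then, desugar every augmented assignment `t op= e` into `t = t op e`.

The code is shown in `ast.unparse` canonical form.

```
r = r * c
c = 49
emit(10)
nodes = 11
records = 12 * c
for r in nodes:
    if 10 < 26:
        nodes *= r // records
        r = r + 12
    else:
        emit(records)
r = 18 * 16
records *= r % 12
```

12

Transformed code:
r = r * 49
emit(10)
nodes = 11
records = 12 * 49
for r in nodes:
    if 10 < 26:
        nodes = nodes * (r // records)
        r = r + 12
    else:
        emit(records)
r = 18 * 16
records = records * (r % 12)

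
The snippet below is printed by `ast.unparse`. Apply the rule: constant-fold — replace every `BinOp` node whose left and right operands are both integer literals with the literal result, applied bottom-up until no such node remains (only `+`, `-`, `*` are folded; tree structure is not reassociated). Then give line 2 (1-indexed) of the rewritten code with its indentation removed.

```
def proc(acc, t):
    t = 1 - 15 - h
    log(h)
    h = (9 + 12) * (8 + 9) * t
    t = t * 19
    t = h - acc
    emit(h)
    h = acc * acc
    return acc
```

t = -14 - h

Transformed code:
def proc(acc, t):
    t = -14 - h
    log(h)
    h = 357 * t
    t = t * 19
    t = h - acc
    emit(h)
    h = acc * acc
    return acc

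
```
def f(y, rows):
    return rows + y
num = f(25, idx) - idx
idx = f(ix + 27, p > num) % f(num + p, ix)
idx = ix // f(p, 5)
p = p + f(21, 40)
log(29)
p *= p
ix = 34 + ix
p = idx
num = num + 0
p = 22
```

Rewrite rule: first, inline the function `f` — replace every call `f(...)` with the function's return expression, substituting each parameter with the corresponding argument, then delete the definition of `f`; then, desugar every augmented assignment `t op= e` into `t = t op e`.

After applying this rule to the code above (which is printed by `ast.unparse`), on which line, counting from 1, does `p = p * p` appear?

6

Transformed code:
num = idx + 25 - idx
idx = ((p > num) + (ix + 27)) % (ix + (num + p))
idx = ix // (5 + p)
p = p + (40 + 21)
log(29)
p = p * p
ix = 34 + ix
p = idx
num = num + 0
p = 22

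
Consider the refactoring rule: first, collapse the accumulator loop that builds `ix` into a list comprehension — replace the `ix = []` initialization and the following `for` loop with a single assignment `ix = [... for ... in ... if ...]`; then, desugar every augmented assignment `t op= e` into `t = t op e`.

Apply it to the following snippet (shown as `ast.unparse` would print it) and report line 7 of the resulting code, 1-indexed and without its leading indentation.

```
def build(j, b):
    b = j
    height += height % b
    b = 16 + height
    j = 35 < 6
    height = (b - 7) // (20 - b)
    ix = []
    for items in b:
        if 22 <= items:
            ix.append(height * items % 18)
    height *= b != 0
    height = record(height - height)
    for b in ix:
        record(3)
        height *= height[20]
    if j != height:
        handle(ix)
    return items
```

Transformed code:
def build(j, b):
    b = j
    height = height + height % b
    b = 16 + height
    j = 35 < 6
    height = (b - 7) // (20 - b)
    ix = [height * items % 18 for items in b if 22 <= items]
    height = height * (b != 0)
    height = record(height - height)
    for b in ix:
        record(3)
        height = height * height[20]
    if j != height:
        handle(ix)
    return items

ix = [height * items % 18 for items in b if 22 <= items]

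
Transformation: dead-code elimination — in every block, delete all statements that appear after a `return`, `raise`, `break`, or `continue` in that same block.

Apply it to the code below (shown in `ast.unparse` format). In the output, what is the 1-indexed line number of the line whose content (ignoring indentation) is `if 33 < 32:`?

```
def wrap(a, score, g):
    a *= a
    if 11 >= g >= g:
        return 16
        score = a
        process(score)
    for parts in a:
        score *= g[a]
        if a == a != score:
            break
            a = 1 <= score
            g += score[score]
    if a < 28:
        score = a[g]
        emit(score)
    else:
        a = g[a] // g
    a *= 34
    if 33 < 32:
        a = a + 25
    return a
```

Transformed code:
def wrap(a, score, g):
    a *= a
    if 11 >= g >= g:
        return 16
    for parts in a:
        score *= g[a]
        if a == a != score:
            break
    if a < 28:
        score = a[g]
        emit(score)
    else:
        a = g[a] // g
    a *= 34
    if 33 < 32:
        a = a + 25
    return a

15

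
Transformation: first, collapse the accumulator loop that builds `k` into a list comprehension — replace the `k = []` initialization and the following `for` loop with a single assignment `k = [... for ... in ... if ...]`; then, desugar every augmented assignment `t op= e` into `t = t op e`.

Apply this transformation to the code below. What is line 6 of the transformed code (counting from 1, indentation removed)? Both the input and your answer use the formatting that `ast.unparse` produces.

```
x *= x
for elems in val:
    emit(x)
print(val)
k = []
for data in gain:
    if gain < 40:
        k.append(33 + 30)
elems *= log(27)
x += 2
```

Transformed code:
x = x * x
for elems in val:
    emit(x)
print(val)
k = [33 + 30 for data in gain if gain < 40]
elems = elems * log(27)
x = x + 2

elems = elems * log(27)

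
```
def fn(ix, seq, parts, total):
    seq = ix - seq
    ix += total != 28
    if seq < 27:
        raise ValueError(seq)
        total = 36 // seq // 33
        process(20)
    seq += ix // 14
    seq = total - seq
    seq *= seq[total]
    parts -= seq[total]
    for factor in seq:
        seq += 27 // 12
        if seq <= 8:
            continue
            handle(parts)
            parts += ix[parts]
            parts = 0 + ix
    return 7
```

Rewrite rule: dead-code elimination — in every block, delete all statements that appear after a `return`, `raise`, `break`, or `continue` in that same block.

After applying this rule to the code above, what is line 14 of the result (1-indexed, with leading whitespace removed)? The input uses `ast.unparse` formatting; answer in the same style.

Transformed code:
def fn(ix, seq, parts, total):
    seq = ix - seq
    ix += total != 28
    if seq < 27:
        raise ValueError(seq)
    seq += ix // 14
    seq = total - seq
    seq *= seq[total]
    parts -= seq[total]
    for factor in seq:
        seq += 27 // 12
        if seq <= 8:
            continue
    return 7

return 7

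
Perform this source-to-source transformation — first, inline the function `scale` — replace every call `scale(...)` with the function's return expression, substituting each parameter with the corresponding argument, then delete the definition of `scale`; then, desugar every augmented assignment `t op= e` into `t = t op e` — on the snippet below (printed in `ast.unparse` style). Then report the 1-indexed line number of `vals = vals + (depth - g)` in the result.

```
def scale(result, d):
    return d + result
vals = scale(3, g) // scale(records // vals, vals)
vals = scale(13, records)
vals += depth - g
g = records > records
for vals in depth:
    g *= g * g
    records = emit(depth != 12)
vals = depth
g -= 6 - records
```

Transformed code:
vals = (g + 3) // (vals + records // vals)
vals = records + 13
vals = vals + (depth - g)
g = records > records
for vals in depth:
    g = g * (g * g)
    records = emit(depth != 12)
vals = depth
g = g - (6 - records)

3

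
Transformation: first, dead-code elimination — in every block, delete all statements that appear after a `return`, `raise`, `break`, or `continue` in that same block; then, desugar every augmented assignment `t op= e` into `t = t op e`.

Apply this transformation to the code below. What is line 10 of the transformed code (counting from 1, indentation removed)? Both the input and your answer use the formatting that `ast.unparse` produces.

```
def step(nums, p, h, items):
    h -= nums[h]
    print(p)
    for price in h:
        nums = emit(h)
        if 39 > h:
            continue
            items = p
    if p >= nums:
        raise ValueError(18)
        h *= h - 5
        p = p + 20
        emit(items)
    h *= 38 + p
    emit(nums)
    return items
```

h = h * (38 + p)

Transformed code:
def step(nums, p, h, items):
    h = h - nums[h]
    print(p)
    for price in h:
        nums = emit(h)
        if 39 > h:
            continue
    if p >= nums:
        raise ValueError(18)
    h = h * (38 + p)
    emit(nums)
    return items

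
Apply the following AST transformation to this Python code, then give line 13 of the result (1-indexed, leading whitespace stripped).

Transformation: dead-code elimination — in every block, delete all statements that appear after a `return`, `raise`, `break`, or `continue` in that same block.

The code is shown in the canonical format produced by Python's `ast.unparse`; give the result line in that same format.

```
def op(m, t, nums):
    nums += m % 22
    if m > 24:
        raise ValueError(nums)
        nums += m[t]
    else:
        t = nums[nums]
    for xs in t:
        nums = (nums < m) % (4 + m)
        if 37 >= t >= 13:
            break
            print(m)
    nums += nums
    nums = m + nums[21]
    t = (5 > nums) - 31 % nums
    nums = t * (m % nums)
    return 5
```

t = (5 > nums) - 31 % nums

Transformed code:
def op(m, t, nums):
    nums += m % 22
    if m > 24:
        raise ValueError(nums)
    else:
        t = nums[nums]
    for xs in t:
        nums = (nums < m) % (4 + m)
        if 37 >= t >= 13:
            break
    nums += nums
    nums = m + nums[21]
    t = (5 > nums) - 31 % nums
    nums = t * (m % nums)
    return 5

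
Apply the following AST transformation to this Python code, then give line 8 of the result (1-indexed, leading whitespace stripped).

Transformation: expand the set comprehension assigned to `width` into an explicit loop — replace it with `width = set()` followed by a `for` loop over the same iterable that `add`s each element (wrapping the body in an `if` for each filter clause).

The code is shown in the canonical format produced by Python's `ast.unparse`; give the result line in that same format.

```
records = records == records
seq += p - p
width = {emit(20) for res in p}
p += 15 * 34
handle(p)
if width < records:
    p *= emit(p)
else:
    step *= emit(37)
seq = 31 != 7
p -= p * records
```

Transformed code:
records = records == records
seq += p - p
width = set()
for res in p:
    width.add(emit(20))
p += 15 * 34
handle(p)
if width < records:
    p *= emit(p)
else:
    step *= emit(37)
seq = 31 != 7
p -= p * records

if width < records:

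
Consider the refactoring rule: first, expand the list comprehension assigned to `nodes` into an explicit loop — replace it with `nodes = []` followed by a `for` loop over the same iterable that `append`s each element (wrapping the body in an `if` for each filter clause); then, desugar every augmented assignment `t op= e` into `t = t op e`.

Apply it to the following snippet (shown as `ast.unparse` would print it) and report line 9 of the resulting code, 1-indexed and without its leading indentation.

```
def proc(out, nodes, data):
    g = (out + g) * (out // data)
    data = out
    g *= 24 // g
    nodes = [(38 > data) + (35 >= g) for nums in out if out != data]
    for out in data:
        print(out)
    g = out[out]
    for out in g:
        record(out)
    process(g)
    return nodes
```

Transformed code:
def proc(out, nodes, data):
    g = (out + g) * (out // data)
    data = out
    g = g * (24 // g)
    nodes = []
    for nums in out:
        if out != data:
            nodes.append((38 > data) + (35 >= g))
    for out in data:
        print(out)
    g = out[out]
    for out in g:
        record(out)
    process(g)
    return nodes

for out in data:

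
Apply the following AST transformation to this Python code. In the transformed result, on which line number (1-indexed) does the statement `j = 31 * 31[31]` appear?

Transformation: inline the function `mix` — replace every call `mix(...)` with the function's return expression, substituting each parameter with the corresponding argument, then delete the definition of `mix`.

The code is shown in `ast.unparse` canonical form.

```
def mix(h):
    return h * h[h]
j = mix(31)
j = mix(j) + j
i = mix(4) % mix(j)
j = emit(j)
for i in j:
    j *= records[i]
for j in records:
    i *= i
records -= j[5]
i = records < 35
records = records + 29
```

1

Transformed code:
j = 31 * 31[31]
j = j * j[j] + j
i = 4 * 4[4] % (j * j[j])
j = emit(j)
for i in j:
    j *= records[i]
for j in records:
    i *= i
records -= j[5]
i = records < 35
records = records + 29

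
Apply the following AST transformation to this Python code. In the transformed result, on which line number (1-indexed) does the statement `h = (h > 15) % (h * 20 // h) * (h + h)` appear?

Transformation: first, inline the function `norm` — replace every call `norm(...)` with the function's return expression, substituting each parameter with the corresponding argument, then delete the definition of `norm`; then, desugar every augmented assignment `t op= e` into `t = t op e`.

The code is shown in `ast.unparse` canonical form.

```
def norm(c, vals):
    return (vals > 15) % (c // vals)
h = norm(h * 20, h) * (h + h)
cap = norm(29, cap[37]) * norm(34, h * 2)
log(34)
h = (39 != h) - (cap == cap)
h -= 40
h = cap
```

1

Transformed code:
h = (h > 15) % (h * 20 // h) * (h + h)
cap = (cap[37] > 15) % (29 // cap[37]) * ((h * 2 > 15) % (34 // (h * 2)))
log(34)
h = (39 != h) - (cap == cap)
h = h - 40
h = cap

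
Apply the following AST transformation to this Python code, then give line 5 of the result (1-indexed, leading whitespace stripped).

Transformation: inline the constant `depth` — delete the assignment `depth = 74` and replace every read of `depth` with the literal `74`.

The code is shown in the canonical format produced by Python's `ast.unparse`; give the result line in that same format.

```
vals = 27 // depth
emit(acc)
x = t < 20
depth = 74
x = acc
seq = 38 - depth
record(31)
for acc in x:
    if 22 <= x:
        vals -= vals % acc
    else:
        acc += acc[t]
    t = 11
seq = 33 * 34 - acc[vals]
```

Transformed code:
vals = 27 // 74
emit(acc)
x = t < 20
x = acc
seq = 38 - 74
record(31)
for acc in x:
    if 22 <= x:
        vals -= vals % acc
    else:
        acc += acc[t]
    t = 11
seq = 33 * 34 - acc[vals]

seq = 38 - 74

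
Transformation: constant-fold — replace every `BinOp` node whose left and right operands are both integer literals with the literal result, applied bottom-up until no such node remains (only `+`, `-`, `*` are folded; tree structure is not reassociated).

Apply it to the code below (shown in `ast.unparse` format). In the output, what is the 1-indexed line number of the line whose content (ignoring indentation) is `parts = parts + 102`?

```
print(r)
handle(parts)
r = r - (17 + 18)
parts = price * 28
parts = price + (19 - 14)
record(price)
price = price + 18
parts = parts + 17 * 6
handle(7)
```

8

Transformed code:
print(r)
handle(parts)
r = r - 35
parts = price * 28
parts = price + 5
record(price)
price = price + 18
parts = parts + 102
handle(7)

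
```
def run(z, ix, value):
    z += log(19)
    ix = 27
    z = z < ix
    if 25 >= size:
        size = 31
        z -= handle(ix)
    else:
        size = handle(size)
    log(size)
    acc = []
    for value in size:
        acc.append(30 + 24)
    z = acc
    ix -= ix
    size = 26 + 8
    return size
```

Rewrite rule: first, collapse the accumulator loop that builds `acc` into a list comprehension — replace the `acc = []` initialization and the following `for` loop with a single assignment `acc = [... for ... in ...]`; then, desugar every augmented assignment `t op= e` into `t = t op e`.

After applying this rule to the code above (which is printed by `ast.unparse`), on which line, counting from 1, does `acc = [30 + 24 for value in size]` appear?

Transformed code:
def run(z, ix, value):
    z = z + log(19)
    ix = 27
    z = z < ix
    if 25 >= size:
        size = 31
        z = z - handle(ix)
    else:
        size = handle(size)
    log(size)
    acc = [30 + 24 for value in size]
    z = acc
    ix = ix - ix
    size = 26 + 8
    return size

11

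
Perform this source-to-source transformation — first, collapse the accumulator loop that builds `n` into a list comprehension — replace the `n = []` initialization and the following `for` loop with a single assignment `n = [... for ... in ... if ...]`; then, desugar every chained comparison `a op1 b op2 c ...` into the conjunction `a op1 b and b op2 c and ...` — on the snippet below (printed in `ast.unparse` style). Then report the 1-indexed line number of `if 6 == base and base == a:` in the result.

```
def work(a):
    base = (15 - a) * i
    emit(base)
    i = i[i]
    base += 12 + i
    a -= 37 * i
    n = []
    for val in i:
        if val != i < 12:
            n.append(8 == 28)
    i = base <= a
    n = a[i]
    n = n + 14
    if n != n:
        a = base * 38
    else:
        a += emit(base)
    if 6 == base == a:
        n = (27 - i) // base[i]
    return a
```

15

Transformed code:
def work(a):
    base = (15 - a) * i
    emit(base)
    i = i[i]
    base += 12 + i
    a -= 37 * i
    n = [8 == 28 for val in i if val != i and i < 12]
    i = base <= a
    n = a[i]
    n = n + 14
    if n != n:
        a = base * 38
    else:
        a += emit(base)
    if 6 == base and base == a:
        n = (27 - i) // base[i]
    return a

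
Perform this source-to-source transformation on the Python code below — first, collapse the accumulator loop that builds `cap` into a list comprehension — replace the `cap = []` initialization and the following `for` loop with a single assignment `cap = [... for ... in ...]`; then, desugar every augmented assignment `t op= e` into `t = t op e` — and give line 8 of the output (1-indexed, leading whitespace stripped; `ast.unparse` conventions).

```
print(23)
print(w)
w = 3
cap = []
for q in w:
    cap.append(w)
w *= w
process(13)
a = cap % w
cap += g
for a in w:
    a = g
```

Transformed code:
print(23)
print(w)
w = 3
cap = [w for q in w]
w = w * w
process(13)
a = cap % w
cap = cap + g
for a in w:
    a = g

cap = cap + g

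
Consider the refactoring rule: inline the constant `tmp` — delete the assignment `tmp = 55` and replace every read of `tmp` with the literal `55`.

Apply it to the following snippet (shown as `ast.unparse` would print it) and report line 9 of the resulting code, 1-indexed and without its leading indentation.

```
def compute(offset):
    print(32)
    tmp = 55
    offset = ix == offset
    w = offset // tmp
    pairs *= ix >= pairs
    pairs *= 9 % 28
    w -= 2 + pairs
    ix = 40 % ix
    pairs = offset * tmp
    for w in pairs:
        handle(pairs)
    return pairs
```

pairs = offset * 55

Transformed code:
def compute(offset):
    print(32)
    offset = ix == offset
    w = offset // 55
    pairs *= ix >= pairs
    pairs *= 9 % 28
    w -= 2 + pairs
    ix = 40 % ix
    pairs = offset * 55
    for w in pairs:
        handle(pairs)
    return pairs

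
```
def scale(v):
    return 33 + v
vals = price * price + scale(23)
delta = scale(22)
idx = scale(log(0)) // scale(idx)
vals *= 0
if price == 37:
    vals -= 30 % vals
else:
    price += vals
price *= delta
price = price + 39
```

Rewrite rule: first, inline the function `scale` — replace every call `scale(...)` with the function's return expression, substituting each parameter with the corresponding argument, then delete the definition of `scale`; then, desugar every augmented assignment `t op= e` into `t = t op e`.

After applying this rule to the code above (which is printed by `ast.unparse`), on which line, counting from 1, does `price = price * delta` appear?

9

Transformed code:
vals = price * price + (33 + 23)
delta = 33 + 22
idx = (33 + log(0)) // (33 + idx)
vals = vals * 0
if price == 37:
    vals = vals - 30 % vals
else:
    price = price + vals
price = price * delta
price = price + 39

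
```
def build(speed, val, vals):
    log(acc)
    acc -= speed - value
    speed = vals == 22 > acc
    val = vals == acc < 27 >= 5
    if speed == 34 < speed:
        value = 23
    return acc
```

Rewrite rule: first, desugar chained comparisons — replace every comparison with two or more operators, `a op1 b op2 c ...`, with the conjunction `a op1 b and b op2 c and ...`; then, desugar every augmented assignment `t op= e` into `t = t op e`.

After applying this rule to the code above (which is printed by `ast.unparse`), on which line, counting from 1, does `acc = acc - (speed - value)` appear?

3

Transformed code:
def build(speed, val, vals):
    log(acc)
    acc = acc - (speed - value)
    speed = vals == 22 and 22 > acc
    val = vals == acc and acc < 27 and (27 >= 5)
    if speed == 34 and 34 < speed:
        value = 23
    return acc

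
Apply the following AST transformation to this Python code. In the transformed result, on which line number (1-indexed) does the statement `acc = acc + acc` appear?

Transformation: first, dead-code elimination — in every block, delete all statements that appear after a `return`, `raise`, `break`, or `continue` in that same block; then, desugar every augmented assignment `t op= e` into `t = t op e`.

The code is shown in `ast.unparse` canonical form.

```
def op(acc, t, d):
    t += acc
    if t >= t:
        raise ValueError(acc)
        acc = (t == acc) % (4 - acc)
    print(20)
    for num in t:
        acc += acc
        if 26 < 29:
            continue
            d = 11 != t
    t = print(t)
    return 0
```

7

Transformed code:
def op(acc, t, d):
    t = t + acc
    if t >= t:
        raise ValueError(acc)
    print(20)
    for num in t:
        acc = acc + acc
        if 26 < 29:
            continue
    t = print(t)
    return 0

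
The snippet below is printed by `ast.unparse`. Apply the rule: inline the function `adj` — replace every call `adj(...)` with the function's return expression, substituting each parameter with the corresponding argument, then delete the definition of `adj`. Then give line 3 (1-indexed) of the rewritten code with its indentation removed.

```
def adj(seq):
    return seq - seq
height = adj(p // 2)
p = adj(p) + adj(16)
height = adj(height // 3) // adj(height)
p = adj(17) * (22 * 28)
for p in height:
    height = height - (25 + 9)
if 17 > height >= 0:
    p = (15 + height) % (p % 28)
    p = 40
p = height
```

height = (height // 3 - height // 3) // (height - height)

Transformed code:
height = p // 2 - p // 2
p = p - p + (16 - 16)
height = (height // 3 - height // 3) // (height - height)
p = (17 - 17) * (22 * 28)
for p in height:
    height = height - (25 + 9)
if 17 > height >= 0:
    p = (15 + height) % (p % 28)
    p = 40
p = height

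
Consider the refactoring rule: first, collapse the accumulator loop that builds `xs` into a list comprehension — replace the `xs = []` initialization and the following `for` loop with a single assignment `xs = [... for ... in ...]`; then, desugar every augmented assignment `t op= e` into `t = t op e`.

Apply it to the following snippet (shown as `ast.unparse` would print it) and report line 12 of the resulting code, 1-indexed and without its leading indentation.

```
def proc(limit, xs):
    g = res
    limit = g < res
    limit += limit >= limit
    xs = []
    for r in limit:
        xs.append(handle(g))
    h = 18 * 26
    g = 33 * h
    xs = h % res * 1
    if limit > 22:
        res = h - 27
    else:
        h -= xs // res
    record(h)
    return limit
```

Transformed code:
def proc(limit, xs):
    g = res
    limit = g < res
    limit = limit + (limit >= limit)
    xs = [handle(g) for r in limit]
    h = 18 * 26
    g = 33 * h
    xs = h % res * 1
    if limit > 22:
        res = h - 27
    else:
        h = h - xs // res
    record(h)
    return limit

h = h - xs // res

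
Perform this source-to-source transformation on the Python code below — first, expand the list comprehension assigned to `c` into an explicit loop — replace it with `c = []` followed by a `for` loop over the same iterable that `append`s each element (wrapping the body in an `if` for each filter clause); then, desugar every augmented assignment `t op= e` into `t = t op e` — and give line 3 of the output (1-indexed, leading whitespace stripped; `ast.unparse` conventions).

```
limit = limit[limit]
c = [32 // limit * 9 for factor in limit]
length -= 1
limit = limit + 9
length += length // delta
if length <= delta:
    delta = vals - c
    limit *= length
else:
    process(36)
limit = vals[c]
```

for factor in limit:

Transformed code:
limit = limit[limit]
c = []
for factor in limit:
    c.append(32 // limit * 9)
length = length - 1
limit = limit + 9
length = length + length // delta
if length <= delta:
    delta = vals - c
    limit = limit * length
else:
    process(36)
limit = vals[c]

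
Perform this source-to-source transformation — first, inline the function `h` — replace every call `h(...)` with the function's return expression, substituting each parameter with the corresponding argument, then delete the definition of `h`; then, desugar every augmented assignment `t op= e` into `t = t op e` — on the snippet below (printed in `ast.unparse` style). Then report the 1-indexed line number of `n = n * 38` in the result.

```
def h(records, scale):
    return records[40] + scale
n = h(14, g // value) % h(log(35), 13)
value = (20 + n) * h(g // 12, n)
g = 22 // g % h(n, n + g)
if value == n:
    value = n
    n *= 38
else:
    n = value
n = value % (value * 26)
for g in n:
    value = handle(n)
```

Transformed code:
n = (14[40] + g // value) % (log(35)[40] + 13)
value = (20 + n) * ((g // 12)[40] + n)
g = 22 // g % (n[40] + (n + g))
if value == n:
    value = n
    n = n * 38
else:
    n = value
n = value % (value * 26)
for g in n:
    value = handle(n)

6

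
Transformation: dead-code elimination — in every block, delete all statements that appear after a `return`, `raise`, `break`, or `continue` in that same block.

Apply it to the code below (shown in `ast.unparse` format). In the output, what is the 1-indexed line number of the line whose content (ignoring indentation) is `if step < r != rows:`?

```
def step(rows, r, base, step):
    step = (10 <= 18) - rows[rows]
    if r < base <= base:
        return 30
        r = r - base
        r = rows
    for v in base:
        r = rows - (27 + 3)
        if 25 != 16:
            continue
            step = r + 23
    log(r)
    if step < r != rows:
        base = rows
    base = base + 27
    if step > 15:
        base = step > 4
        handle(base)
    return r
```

10

Transformed code:
def step(rows, r, base, step):
    step = (10 <= 18) - rows[rows]
    if r < base <= base:
        return 30
    for v in base:
        r = rows - (27 + 3)
        if 25 != 16:
            continue
    log(r)
    if step < r != rows:
        base = rows
    base = base + 27
    if step > 15:
        base = step > 4
        handle(base)
    return r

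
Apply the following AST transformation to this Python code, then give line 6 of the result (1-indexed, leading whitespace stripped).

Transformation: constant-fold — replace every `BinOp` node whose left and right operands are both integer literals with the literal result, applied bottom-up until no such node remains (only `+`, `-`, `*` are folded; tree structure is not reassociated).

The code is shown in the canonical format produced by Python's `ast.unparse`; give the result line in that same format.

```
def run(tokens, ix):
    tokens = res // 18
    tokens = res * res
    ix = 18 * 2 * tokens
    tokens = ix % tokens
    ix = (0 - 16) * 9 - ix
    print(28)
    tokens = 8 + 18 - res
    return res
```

ix = -144 - ix

Transformed code:
def run(tokens, ix):
    tokens = res // 18
    tokens = res * res
    ix = 36 * tokens
    tokens = ix % tokens
    ix = -144 - ix
    print(28)
    tokens = 26 - res
    return res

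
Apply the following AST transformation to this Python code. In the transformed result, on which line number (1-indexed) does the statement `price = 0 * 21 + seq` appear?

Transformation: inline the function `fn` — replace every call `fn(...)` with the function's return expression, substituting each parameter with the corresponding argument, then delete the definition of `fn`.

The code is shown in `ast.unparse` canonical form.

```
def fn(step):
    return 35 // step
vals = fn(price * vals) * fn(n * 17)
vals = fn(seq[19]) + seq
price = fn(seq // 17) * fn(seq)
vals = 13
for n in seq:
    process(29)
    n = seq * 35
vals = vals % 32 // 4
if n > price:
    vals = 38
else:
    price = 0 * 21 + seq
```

12

Transformed code:
vals = 35 // (price * vals) * (35 // (n * 17))
vals = 35 // seq[19] + seq
price = 35 // (seq // 17) * (35 // seq)
vals = 13
for n in seq:
    process(29)
    n = seq * 35
vals = vals % 32 // 4
if n > price:
    vals = 38
else:
    price = 0 * 21 + seq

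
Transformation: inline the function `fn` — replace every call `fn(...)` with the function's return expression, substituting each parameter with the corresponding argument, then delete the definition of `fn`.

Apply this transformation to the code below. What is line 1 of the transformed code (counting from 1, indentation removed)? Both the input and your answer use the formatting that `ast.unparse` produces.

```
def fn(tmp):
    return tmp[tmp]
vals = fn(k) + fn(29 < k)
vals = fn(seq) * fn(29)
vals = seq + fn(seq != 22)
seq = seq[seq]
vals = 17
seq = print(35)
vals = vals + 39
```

vals = k[k] + (29 < k)[29 < k]

Transformed code:
vals = k[k] + (29 < k)[29 < k]
vals = seq[seq] * 29[29]
vals = seq + (seq != 22)[seq != 22]
seq = seq[seq]
vals = 17
seq = print(35)
vals = vals + 39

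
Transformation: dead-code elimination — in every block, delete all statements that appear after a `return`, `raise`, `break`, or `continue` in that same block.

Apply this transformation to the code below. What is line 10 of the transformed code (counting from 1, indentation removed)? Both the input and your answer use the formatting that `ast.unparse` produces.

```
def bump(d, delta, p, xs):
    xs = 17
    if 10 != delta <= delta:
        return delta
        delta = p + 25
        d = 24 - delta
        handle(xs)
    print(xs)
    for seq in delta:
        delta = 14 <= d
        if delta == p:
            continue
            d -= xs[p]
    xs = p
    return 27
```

Transformed code:
def bump(d, delta, p, xs):
    xs = 17
    if 10 != delta <= delta:
        return delta
    print(xs)
    for seq in delta:
        delta = 14 <= d
        if delta == p:
            continue
    xs = p
    return 27

xs = p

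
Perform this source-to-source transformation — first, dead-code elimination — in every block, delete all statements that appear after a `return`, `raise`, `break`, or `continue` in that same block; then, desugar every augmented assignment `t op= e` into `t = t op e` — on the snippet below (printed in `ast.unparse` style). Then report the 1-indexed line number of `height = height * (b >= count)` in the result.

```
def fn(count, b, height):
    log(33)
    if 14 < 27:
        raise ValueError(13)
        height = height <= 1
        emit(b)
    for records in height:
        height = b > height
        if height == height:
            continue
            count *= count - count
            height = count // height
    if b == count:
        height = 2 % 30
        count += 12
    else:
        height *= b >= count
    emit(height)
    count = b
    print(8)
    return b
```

13

Transformed code:
def fn(count, b, height):
    log(33)
    if 14 < 27:
        raise ValueError(13)
    for records in height:
        height = b > height
        if height == height:
            continue
    if b == count:
        height = 2 % 30
        count = count + 12
    else:
        height = height * (b >= count)
    emit(height)
    count = b
    print(8)
    return b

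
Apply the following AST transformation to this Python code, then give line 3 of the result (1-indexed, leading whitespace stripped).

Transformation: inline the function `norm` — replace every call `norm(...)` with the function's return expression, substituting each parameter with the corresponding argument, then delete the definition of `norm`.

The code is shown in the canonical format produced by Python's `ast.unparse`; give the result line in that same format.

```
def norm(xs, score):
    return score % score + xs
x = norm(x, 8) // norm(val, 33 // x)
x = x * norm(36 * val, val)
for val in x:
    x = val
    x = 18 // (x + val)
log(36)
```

Transformed code:
x = (8 % 8 + x) // (33 // x % (33 // x) + val)
x = x * (val % val + 36 * val)
for val in x:
    x = val
    x = 18 // (x + val)
log(36)

for val in x:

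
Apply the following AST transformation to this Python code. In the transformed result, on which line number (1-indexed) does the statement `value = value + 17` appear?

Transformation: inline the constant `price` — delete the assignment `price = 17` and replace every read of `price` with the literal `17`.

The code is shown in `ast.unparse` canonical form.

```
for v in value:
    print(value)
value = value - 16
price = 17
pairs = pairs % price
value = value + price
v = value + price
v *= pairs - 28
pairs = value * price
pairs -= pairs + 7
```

5

Transformed code:
for v in value:
    print(value)
value = value - 16
pairs = pairs % 17
value = value + 17
v = value + 17
v *= pairs - 28
pairs = value * 17
pairs -= pairs + 7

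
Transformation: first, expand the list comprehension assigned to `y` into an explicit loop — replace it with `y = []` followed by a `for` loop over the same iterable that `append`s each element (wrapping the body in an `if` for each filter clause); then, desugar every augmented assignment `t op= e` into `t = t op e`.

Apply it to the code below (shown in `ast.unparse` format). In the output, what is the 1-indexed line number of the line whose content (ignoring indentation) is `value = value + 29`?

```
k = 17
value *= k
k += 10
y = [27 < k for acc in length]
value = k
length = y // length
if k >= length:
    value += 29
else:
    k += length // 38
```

Transformed code:
k = 17
value = value * k
k = k + 10
y = []
for acc in length:
    y.append(27 < k)
value = k
length = y // length
if k >= length:
    value = value + 29
else:
    k = k + length // 38

10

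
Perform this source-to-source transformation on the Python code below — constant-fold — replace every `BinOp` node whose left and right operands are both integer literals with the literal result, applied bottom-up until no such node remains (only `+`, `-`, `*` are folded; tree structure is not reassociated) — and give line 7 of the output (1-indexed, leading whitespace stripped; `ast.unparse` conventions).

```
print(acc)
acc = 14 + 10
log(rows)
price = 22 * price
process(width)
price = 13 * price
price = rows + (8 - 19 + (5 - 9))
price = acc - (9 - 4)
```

price = rows + -15

Transformed code:
print(acc)
acc = 24
log(rows)
price = 22 * price
process(width)
price = 13 * price
price = rows + -15
price = acc - 5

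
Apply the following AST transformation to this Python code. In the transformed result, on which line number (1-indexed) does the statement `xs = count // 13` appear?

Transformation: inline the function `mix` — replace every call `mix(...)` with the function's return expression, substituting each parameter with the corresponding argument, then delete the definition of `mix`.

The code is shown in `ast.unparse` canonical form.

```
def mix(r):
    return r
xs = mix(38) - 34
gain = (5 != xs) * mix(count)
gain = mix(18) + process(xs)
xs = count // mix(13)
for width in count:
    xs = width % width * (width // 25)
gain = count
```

4

Transformed code:
xs = 38 - 34
gain = (5 != xs) * count
gain = 18 + process(xs)
xs = count // 13
for width in count:
    xs = width % width * (width // 25)
gain = count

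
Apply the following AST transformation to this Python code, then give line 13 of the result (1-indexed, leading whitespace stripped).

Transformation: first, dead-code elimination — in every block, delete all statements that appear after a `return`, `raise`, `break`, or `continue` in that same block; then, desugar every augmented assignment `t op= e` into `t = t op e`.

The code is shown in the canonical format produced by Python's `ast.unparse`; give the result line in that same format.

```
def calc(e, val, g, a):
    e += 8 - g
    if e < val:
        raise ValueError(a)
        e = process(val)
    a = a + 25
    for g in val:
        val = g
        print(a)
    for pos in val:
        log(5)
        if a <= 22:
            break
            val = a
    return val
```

return val

Transformed code:
def calc(e, val, g, a):
    e = e + (8 - g)
    if e < val:
        raise ValueError(a)
    a = a + 25
    for g in val:
        val = g
        print(a)
    for pos in val:
        log(5)
        if a <= 22:
            break
    return val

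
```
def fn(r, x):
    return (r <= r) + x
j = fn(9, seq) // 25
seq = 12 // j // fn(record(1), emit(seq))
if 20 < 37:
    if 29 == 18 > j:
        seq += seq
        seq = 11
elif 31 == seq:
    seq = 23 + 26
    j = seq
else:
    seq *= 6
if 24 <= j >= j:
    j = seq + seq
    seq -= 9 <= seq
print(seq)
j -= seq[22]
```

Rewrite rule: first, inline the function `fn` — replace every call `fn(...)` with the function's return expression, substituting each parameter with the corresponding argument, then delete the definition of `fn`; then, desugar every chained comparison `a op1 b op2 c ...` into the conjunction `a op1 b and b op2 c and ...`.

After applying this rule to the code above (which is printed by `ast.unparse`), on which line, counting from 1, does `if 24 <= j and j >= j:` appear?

12

Transformed code:
j = ((9 <= 9) + seq) // 25
seq = 12 // j // ((record(1) <= record(1)) + emit(seq))
if 20 < 37:
    if 29 == 18 and 18 > j:
        seq += seq
        seq = 11
elif 31 == seq:
    seq = 23 + 26
    j = seq
else:
    seq *= 6
if 24 <= j and j >= j:
    j = seq + seq
    seq -= 9 <= seq
print(seq)
j -= seq[22]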